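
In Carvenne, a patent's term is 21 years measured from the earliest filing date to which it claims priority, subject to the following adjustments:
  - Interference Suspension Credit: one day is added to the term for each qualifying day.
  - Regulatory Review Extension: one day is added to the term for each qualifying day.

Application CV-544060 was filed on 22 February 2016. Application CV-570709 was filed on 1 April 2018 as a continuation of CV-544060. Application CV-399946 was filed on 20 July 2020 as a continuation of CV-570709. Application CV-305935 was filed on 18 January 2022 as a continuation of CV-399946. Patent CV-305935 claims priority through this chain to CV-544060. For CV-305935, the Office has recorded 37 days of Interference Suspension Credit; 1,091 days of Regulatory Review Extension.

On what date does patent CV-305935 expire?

Earliest priority filing: 22 February 2016.
Base term: 22 February 2016 + 21 years → 22 February 2037.
Interference Suspension Credit: +37 days → 31 March 2037.
Regulatory Review Extension: +1091 days → 26 March 2040.

2040-03-26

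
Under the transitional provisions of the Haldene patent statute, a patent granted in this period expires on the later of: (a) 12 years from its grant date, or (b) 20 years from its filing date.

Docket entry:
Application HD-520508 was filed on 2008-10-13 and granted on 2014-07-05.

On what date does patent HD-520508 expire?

(a) grant + 12 years → 5 July 2026.
(b) filing + 20 years → 13 October 2028.
Later of the two: 13 October 2028.

2028-10-13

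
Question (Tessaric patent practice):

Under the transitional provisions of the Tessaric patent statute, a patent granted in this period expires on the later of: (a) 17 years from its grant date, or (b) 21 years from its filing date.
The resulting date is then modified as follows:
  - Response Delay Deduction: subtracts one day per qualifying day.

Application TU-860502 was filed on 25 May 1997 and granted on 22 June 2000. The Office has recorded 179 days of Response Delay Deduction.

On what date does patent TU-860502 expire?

(a) grant + 17 years → 22 June 2017.
(b) filing + 21 years → 25 May 2018.
Later of the two: 25 May 2018.
Response Delay Deduction: −179 days → 27 November 2017.

2017-11-27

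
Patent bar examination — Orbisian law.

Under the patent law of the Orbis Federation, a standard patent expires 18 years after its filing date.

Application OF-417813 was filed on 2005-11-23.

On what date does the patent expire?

November 23, 2023

Filing date + 18 years → 23 November 2023.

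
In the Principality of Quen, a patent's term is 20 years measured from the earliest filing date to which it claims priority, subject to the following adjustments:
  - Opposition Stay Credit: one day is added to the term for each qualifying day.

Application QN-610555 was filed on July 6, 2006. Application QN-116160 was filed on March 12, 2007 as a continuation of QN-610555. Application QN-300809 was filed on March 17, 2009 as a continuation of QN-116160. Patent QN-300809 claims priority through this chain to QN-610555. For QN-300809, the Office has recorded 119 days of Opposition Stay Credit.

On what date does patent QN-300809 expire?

November 2, 2026

Earliest priority filing: 6 July 2006.
Base term: 6 July 2006 + 20 years → 6 July 2026.
Opposition Stay Credit: +119 days → 2 November 2026.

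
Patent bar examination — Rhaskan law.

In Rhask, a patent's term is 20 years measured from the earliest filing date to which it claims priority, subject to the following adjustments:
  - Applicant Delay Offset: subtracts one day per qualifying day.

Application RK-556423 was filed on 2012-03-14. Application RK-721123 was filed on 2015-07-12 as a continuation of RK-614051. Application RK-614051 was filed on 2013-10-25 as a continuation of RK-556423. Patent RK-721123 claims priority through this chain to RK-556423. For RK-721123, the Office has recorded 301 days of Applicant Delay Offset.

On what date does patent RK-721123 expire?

Earliest priority filing: 14 March 2012.
Base term: 14 March 2012 + 20 years → 14 March 2032.
Applicant Delay Offset: −301 days → 18 May 2031.

May 18, 2031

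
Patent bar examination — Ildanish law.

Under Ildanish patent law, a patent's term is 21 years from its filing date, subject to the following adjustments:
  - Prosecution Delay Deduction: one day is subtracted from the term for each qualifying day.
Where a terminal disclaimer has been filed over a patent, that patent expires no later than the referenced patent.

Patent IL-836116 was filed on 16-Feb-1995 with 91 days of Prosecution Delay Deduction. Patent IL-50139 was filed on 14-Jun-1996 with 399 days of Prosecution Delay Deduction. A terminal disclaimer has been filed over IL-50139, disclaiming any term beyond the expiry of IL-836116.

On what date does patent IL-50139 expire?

2015-11-17

Natural term of IL-50139:
  Base: filing + 21 years → 14 June 2017.
  Prosecution Delay Deduction: −399 days → 11 May 2016.
Expiry of referenced patent IL-836116:
  Base: filing + 21 years → 16 February 2016.
  Prosecution Delay Deduction: −91 days → 17 November 2015.
Terminal disclaimer: IL-50139 expires on the earlier of 11 May 2016 and 17 November 2015.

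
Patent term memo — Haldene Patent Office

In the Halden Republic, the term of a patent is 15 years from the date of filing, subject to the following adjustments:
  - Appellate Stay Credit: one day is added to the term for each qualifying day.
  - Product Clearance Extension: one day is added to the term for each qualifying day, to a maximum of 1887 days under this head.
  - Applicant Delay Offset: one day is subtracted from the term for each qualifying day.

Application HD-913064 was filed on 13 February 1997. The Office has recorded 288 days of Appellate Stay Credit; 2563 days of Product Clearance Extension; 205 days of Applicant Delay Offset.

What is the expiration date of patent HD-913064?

Base term: filing date + 15 years → 13 February 2012.
Appellate Stay Credit: +288 days → 27 November 2012.
Product Clearance Extension: 2563 days claimed exceeds the 1887-day cap, so +1887 days → 27 January 2018.
Applicant Delay Offset: −205 days → 6 July 2017.

July 6, 2017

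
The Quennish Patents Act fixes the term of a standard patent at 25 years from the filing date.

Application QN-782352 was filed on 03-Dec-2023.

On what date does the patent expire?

Filing date + 25 years → 3 December 2048.

2048-12-03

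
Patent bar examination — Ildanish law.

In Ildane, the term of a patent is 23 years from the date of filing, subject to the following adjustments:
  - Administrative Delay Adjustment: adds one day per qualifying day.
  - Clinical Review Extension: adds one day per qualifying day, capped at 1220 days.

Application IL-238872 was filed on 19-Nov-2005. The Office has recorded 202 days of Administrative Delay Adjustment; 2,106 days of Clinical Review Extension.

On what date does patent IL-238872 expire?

October 11, 2032

Base term: filing date + 23 years → 19 November 2028.
Administrative Delay Adjustment: +202 days → 9 June 2029.
Clinical Review Extension: 2106 days claimed exceeds the 1220-day cap, so +1220 days → 11 October 2032.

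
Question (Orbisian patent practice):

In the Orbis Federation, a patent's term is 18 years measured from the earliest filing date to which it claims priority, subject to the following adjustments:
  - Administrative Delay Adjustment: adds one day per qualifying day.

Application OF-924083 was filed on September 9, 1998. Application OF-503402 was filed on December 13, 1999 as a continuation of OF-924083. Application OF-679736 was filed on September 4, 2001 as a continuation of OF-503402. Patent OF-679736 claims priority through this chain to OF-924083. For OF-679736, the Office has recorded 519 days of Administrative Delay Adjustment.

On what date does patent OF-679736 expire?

Earliest priority filing: 9 September 1998.
Base term: 9 September 1998 + 18 years → 9 September 2016.
Administrative Delay Adjustment: +519 days → 10 February 2018.

2018-02-10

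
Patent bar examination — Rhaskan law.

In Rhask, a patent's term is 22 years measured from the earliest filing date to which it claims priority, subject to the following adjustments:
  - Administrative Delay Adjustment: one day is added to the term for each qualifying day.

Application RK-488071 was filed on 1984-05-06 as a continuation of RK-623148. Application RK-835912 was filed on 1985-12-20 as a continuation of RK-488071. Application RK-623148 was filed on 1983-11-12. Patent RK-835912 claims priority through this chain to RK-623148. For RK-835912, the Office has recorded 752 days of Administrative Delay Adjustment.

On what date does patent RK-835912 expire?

December 4, 2007

Earliest priority filing: 12 November 1983.
Base term: 12 November 1983 + 22 years → 12 November 2005.
Administrative Delay Adjustment: +752 days → 4 December 2007.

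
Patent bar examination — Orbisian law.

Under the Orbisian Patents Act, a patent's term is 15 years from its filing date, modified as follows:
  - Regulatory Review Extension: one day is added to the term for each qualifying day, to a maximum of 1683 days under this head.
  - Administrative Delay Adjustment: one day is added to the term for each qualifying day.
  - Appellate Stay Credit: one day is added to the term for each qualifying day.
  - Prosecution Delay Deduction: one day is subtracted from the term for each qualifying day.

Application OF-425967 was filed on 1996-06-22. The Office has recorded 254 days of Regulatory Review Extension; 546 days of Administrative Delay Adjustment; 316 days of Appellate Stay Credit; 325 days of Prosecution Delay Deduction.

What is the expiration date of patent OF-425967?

Base term: filing date + 15 years → 22 June 2011.
Regulatory Review Extension: 254 days (within the 1683-day cap) → +254 days → 2 March 2012.
Administrative Delay Adjustment: +546 days → 30 August 2013.
Appellate Stay Credit: +316 days → 12 July 2014.
Prosecution Delay Deduction: −325 days → 21 August 2013.

August 21, 2013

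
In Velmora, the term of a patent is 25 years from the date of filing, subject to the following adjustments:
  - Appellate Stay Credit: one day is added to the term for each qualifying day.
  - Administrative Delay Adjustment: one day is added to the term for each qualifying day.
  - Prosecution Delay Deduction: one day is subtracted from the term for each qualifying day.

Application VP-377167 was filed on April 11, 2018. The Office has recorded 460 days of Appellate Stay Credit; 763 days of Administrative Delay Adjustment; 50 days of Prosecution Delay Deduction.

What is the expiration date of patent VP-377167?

Base term: filing date + 25 years → 11 April 2043.
Appellate Stay Credit: +460 days → 14 July 2044.
Administrative Delay Adjustment: +763 days → 16 August 2046.
Prosecution Delay Deduction: −50 days → 27 June 2046.

2046-06-27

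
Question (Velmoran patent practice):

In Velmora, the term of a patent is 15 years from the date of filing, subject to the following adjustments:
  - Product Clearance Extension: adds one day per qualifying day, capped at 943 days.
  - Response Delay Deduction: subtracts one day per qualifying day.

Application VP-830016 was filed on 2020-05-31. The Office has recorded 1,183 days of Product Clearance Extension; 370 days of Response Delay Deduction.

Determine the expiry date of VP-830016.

2036-12-24

Base term: filing date + 15 years → 31 May 2035.
Product Clearance Extension: 1183 days claimed exceeds the 943-day cap, so +943 days → 29 December 2037.
Response Delay Deduction: −370 days → 24 December 2036.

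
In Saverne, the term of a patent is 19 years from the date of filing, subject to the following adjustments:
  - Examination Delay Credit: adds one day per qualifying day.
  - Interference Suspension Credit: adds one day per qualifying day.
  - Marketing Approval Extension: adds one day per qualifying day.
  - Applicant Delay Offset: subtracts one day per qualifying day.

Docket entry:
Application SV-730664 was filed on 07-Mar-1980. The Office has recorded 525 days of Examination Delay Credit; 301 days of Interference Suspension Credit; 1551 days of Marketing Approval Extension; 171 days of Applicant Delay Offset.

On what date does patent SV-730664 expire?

Base term: filing date + 19 years → 7 March 1999.
Examination Delay Credit: +525 days → 13 August 2000.
Interference Suspension Credit: +301 days → 10 June 2001.
Marketing Approval Extension: +1551 days → 8 September 2005.
Applicant Delay Offset: −171 days → 21 March 2005.

March 21, 2005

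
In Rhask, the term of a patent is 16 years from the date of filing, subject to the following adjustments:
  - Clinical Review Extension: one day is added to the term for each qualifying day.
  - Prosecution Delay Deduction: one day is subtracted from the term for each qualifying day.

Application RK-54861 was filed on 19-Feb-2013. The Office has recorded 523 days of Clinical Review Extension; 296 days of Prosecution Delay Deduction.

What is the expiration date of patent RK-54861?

October 4, 2029

Base term: filing date + 16 years → 19 February 2029.
Clinical Review Extension: +523 days → 27 July 2030.
Prosecution Delay Deduction: −296 days → 4 October 2029.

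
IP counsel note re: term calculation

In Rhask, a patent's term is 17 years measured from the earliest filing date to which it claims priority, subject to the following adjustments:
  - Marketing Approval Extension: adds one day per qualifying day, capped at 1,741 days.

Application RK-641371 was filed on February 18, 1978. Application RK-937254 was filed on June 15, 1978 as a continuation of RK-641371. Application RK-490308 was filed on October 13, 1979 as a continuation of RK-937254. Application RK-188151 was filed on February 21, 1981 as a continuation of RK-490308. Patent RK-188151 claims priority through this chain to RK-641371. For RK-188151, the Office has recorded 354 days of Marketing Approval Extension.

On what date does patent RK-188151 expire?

February 7, 1996

Earliest priority filing: 18 February 1978.
Base term: 18 February 1978 + 17 years → 18 February 1995.
Marketing Approval Extension: 354 days (within the 1741-day cap) → +354 days → 7 February 1996.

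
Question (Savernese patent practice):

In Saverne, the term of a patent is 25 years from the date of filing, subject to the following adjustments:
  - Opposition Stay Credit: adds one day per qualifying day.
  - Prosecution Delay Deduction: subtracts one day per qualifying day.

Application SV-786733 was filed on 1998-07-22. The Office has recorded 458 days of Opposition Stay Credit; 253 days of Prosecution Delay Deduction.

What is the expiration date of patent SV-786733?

Base term: filing date + 25 years → 22 July 2023.
Opposition Stay Credit: +458 days → 22 October 2024.
Prosecution Delay Deduction: −253 days → 12 February 2024.

2024-02-12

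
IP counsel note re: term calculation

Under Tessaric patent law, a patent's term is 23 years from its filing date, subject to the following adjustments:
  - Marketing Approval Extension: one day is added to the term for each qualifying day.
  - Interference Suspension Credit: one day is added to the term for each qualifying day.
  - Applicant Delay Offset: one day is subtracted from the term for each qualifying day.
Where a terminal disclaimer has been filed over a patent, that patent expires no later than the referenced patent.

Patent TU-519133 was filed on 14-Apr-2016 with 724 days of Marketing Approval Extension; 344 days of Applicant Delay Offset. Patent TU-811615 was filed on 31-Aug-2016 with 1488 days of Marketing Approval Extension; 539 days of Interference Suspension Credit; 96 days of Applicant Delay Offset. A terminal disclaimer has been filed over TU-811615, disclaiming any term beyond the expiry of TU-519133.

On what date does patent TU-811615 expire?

Natural term of TU-811615:
  Base: filing + 23 years → 31 August 2039.
  Marketing Approval Extension: +1488 days → 27 September 2043.
  Interference Suspension Credit: +539 days → 19 March 2045.
  Applicant Delay Offset: −96 days → 13 December 2044.
Expiry of referenced patent TU-519133:
  Base: filing + 23 years → 14 April 2039.
  Marketing Approval Extension: +724 days → 7 April 2041.
  Applicant Delay Offset: −344 days → 28 April 2040.
Terminal disclaimer: TU-811615 expires on the earlier of 13 December 2044 and 28 April 2040.

2040-04-28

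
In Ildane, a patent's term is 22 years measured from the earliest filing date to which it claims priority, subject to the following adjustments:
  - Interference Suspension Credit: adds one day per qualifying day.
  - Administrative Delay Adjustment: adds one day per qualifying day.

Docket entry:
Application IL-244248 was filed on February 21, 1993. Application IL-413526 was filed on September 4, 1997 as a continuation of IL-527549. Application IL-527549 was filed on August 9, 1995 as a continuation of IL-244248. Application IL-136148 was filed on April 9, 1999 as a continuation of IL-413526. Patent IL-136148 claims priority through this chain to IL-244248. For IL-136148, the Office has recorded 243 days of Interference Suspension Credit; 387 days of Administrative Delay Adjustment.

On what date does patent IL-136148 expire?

Earliest priority filing: 21 February 1993.
Base term: 21 February 1993 + 22 years → 21 February 2015.
Interference Suspension Credit: +243 days → 22 October 2015.
Administrative Delay Adjustment: +387 days → 12 November 2016.

November 12, 2016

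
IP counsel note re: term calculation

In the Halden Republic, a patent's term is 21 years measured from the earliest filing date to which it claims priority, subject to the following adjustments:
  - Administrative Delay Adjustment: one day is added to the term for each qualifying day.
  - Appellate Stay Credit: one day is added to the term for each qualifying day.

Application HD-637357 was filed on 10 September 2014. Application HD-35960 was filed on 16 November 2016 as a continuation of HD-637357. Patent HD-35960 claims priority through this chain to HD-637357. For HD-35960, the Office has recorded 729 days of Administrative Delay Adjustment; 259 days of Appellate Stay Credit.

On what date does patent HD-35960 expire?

May 25, 2038

Earliest priority filing: 10 September 2014.
Base term: 10 September 2014 + 21 years → 10 September 2035.
Administrative Delay Adjustment: +729 days → 8 September 2037.
Appellate Stay Credit: +259 days → 25 May 2038.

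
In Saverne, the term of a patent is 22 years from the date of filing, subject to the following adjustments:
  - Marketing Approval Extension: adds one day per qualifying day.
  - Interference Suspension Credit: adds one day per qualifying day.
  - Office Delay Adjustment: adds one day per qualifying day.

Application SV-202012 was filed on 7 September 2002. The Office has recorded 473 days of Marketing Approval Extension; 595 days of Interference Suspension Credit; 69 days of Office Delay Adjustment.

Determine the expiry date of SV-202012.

Base term: filing date + 22 years → 7 September 2024.
Marketing Approval Extension: +473 days → 24 December 2025.
Interference Suspension Credit: +595 days → 11 August 2027.
Office Delay Adjustment: +69 days → 19 October 2027.

2027-10-19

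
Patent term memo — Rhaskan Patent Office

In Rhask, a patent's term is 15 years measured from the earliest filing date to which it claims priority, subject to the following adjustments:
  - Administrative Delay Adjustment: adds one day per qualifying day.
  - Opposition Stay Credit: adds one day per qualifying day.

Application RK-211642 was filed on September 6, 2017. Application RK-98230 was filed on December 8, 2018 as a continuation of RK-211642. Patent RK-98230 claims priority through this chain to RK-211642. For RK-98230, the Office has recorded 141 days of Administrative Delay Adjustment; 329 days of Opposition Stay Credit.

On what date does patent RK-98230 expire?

Earliest priority filing: 6 September 2017.
Base term: 6 September 2017 + 15 years → 6 September 2032.
Administrative Delay Adjustment: +141 days → 25 January 2033.
Opposition Stay Credit: +329 days → 20 December 2033.

2033-12-20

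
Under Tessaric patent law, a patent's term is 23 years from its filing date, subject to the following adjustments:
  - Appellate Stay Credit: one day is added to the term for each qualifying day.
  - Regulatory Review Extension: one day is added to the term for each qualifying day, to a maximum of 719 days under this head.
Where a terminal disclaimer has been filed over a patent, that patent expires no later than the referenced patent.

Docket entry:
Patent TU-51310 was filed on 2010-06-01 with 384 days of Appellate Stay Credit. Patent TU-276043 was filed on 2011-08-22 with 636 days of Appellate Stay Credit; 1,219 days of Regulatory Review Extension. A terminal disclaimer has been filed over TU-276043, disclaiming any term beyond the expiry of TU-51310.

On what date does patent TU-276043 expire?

Natural term of TU-276043:
  Base: filing + 23 years → 22 August 2034.
  Appellate Stay Credit: +636 days → 19 May 2036.
  Regulatory Review Extension: 1219 days claimed exceeds the 719-day cap, so +719 days → 8 May 2038.
Expiry of referenced patent TU-51310:
  Base: filing + 23 years → 1 June 2033.
  Appellate Stay Credit: +384 days → 20 June 2034.
Terminal disclaimer: TU-276043 expires on the earlier of 8 May 2038 and 20 June 2034.

June 20, 2034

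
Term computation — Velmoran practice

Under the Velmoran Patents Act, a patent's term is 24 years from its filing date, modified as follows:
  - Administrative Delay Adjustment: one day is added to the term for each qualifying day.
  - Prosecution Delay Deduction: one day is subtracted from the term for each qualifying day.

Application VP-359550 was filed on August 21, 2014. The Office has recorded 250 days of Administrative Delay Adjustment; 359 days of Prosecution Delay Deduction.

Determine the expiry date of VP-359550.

Base term: filing date + 24 years → 21 August 2038.
Administrative Delay Adjustment: +250 days → 28 April 2039.
Prosecution Delay Deduction: −359 days → 4 May 2038.

May 4, 2038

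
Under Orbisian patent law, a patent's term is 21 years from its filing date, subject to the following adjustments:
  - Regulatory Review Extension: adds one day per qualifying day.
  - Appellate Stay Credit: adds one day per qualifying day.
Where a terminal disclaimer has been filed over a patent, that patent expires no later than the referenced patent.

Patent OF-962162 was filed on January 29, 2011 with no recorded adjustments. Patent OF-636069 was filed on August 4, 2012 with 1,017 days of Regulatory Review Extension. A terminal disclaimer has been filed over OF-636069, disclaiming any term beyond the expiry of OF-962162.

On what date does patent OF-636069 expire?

2032-01-29

Natural term of OF-636069:
  Base: filing + 21 years → 4 August 2033.
  Regulatory Review Extension: +1017 days → 17 May 2036.
Expiry of referenced patent OF-962162:
  Base: filing + 21 years → 29 January 2032.
Terminal disclaimer: OF-636069 expires on the earlier of 17 May 2036 and 29 January 2032.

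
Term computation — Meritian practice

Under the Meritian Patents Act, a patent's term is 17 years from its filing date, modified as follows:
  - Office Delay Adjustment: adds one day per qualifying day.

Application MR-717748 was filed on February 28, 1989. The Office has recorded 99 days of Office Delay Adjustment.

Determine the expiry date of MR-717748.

2006-06-07

Base term: filing date + 17 years → 28 February 2006.
Office Delay Adjustment: +99 days → 7 June 2006.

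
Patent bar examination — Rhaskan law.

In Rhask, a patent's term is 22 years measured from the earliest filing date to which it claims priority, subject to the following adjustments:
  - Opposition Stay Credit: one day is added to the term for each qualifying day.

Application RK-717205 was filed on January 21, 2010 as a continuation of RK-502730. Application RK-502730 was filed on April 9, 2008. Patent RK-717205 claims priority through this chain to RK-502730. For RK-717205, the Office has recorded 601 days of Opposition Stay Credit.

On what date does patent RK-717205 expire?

Earliest priority filing: 9 April 2008.
Base term: 9 April 2008 + 22 years → 9 April 2030.
Opposition Stay Credit: +601 days → 1 December 2031.

2031-12-01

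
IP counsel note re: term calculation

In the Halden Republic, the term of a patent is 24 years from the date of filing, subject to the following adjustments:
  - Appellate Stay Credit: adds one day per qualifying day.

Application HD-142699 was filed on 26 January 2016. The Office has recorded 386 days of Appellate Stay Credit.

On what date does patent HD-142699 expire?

Base term: filing date + 24 years → 26 January 2040.
Appellate Stay Credit: +386 days → 15 February 2041.

2041-02-15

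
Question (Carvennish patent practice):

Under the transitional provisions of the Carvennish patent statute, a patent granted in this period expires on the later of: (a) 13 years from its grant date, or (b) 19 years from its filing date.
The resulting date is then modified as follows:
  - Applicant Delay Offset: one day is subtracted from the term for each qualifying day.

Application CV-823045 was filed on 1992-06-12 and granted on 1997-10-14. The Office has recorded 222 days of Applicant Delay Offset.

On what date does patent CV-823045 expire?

November 2, 2010

(a) grant + 13 years → 14 October 2010.
(b) filing + 19 years → 12 June 2011.
Later of the two: 12 June 2011.
Applicant Delay Offset: −222 days → 2 November 2010.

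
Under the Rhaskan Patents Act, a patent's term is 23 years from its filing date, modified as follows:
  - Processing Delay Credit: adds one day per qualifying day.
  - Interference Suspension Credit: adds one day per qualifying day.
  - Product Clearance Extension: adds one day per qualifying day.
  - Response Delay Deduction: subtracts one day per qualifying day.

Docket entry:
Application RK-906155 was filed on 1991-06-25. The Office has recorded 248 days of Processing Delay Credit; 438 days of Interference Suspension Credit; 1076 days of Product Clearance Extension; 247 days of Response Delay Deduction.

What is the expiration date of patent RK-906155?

Base term: filing date + 23 years → 25 June 2014.
Processing Delay Credit: +248 days → 28 February 2015.
Interference Suspension Credit: +438 days → 11 May 2016.
Product Clearance Extension: +1076 days → 22 April 2019.
Response Delay Deduction: −247 days → 18 August 2018.

August 18, 2018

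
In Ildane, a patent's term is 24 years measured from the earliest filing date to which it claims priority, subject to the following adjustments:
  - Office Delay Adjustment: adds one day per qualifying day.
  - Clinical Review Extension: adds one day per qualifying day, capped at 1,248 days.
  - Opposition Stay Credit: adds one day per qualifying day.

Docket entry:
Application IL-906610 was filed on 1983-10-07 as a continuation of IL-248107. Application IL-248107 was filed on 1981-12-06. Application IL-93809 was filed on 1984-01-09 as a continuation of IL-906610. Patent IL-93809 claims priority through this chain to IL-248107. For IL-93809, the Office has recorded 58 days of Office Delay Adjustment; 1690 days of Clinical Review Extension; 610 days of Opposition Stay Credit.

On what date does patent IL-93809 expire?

March 6, 2011

Earliest priority filing: 6 December 1981.
Base term: 6 December 1981 + 24 years → 6 December 2005.
Office Delay Adjustment: +58 days → 2 February 2006.
Clinical Review Extension: 1690 days claimed exceeds the 1248-day cap, so +1248 days → 4 July 2009.
Opposition Stay Credit: +610 days → 6 March 2011.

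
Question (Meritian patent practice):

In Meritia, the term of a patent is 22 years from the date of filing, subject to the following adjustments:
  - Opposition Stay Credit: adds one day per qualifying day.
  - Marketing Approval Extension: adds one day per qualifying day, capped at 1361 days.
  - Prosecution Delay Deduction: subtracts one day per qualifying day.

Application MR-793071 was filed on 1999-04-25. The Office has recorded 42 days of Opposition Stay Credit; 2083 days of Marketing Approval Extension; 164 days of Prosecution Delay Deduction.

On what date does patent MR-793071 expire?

Base term: filing date + 22 years → 25 April 2021.
Opposition Stay Credit: +42 days → 6 June 2021.
Marketing Approval Extension: 2083 days claimed exceeds the 1361-day cap, so +1361 days → 26 February 2025.
Prosecution Delay Deduction: −164 days → 15 September 2024.

September 15, 2024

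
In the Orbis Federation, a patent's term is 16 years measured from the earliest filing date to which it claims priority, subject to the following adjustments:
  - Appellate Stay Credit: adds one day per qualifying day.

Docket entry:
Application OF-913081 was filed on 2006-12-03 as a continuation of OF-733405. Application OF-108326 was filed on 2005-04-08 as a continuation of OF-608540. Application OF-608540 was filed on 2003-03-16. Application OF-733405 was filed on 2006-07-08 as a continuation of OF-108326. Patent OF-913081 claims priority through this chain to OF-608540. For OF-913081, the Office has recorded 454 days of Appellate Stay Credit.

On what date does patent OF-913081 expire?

June 12, 2020

Earliest priority filing: 16 March 2003.
Base term: 16 March 2003 + 16 years → 16 March 2019.
Appellate Stay Credit: +454 days → 12 June 2020.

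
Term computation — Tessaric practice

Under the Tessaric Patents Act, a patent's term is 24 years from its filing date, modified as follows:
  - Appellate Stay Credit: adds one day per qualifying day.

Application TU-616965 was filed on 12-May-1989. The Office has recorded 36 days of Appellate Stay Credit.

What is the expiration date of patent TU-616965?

Base term: filing date + 24 years → 12 May 2013.
Appellate Stay Credit: +36 days → 17 June 2013.

2013-06-17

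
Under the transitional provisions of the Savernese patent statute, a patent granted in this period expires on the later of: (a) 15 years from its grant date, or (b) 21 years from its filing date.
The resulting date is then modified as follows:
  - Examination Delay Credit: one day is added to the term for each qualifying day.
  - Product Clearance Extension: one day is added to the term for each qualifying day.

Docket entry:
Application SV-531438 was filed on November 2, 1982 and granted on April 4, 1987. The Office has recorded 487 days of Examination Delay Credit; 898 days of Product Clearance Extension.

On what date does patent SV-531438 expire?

August 18, 2007

(a) grant + 15 years → 4 April 2002.
(b) filing + 21 years → 2 November 2003.
Later of the two: 2 November 2003.
Examination Delay Credit: +487 days → 3 March 2005.
Product Clearance Extension: +898 days → 18 August 2007.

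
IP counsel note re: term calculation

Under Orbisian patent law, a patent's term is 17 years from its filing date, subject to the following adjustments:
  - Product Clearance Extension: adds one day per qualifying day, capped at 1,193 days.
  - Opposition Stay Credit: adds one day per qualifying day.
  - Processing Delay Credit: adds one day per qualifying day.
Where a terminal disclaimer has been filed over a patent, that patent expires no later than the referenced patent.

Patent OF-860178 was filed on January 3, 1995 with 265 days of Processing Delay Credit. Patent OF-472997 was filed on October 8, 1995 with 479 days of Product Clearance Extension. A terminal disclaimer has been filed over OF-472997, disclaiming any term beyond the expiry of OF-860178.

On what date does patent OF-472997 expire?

September 24, 2012

Natural term of OF-472997:
  Base: filing + 17 years → 8 October 2012.
  Product Clearance Extension: 479 days (within the 1193-day cap) → +479 days → 30 January 2014.
Expiry of referenced patent OF-860178:
  Base: filing + 17 years → 3 January 2012.
  Processing Delay Credit: +265 days → 24 September 2012.
Terminal disclaimer: OF-472997 expires on the earlier of 30 January 2014 and 24 September 2012.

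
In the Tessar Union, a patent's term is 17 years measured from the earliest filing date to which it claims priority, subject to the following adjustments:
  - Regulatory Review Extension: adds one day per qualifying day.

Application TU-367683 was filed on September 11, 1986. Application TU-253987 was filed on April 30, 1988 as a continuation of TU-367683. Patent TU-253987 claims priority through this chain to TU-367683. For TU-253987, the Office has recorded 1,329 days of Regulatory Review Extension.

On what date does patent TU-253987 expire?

2007-05-02

Earliest priority filing: 11 September 1986.
Base term: 11 September 1986 + 17 years → 11 September 2003.
Regulatory Review Extension: +1329 days → 2 May 2007.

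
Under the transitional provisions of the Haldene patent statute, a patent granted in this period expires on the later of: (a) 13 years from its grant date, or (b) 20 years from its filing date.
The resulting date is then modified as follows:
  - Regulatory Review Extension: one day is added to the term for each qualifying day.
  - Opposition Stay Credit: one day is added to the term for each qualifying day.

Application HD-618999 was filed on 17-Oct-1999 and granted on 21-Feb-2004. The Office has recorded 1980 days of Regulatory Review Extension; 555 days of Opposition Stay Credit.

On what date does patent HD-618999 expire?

September 25, 2026

(a) grant + 13 years → 21 February 2017.
(b) filing + 20 years → 17 October 2019.
Later of the two: 17 October 2019.
Regulatory Review Extension: +1980 days → 19 March 2025.
Opposition Stay Credit: +555 days → 25 September 2026.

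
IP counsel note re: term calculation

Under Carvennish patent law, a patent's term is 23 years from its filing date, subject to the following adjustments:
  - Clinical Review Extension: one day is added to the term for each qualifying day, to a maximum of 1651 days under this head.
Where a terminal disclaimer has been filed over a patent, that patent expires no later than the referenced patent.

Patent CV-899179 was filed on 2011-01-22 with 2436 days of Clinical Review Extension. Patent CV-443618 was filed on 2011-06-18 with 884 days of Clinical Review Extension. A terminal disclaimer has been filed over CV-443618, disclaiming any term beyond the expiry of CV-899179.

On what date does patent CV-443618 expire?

2036-11-18

Natural term of CV-443618:
  Base: filing + 23 years → 18 June 2034.
  Clinical Review Extension: 884 days (within the 1651-day cap) → +884 days → 18 November 2036.
Expiry of referenced patent CV-899179:
  Base: filing + 23 years → 22 January 2034.
  Clinical Review Extension: 2436 days claimed exceeds the 1651-day cap, so +1651 days → 31 July 2038.
Terminal disclaimer: CV-443618 expires on the earlier of 18 November 2036 and 31 July 2038.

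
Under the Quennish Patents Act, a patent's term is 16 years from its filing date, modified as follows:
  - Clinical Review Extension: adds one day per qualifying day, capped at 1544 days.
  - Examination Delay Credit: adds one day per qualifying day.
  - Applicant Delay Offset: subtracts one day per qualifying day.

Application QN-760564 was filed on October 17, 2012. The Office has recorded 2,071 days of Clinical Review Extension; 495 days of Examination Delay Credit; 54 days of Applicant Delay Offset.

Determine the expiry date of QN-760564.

Base term: filing date + 16 years → 17 October 2028.
Clinical Review Extension: 2071 days claimed exceeds the 1544-day cap, so +1544 days → 8 January 2033.
Examination Delay Credit: +495 days → 18 May 2034.
Applicant Delay Offset: −54 days → 25 March 2034.

2034-03-25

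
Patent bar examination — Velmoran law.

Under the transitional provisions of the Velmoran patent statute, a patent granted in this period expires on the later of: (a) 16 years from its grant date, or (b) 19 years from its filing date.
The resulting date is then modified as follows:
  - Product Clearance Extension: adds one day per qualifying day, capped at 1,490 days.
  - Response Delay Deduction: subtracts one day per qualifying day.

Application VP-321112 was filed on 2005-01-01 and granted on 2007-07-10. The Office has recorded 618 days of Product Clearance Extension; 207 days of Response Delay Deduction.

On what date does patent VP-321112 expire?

(a) grant + 16 years → 10 July 2023.
(b) filing + 19 years → 1 January 2024.
Later of the two: 1 January 2024.
Product Clearance Extension: 618 days (within the 1490-day cap) → +618 days → 10 September 2025.
Response Delay Deduction: −207 days → 15 February 2025.

February 15, 2025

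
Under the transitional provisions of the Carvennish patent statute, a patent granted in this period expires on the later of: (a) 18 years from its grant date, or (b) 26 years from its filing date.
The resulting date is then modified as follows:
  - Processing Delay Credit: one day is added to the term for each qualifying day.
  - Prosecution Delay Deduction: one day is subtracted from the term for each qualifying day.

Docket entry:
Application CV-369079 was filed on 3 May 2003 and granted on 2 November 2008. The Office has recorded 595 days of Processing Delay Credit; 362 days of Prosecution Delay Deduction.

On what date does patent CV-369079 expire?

2029-12-22

(a) grant + 18 years → 2 November 2026.
(b) filing + 26 years → 3 May 2029.
Later of the two: 3 May 2029.
Processing Delay Credit: +595 days → 19 December 2030.
Prosecution Delay Deduction: −362 days → 22 December 2029.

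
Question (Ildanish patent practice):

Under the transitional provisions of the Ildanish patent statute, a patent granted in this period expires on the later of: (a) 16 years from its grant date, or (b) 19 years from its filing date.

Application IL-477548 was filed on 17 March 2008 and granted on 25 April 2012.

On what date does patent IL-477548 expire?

(a) grant + 16 years → 25 April 2028.
(b) filing + 19 years → 17 March 2027.
Later of the two: 25 April 2028.

April 25, 2028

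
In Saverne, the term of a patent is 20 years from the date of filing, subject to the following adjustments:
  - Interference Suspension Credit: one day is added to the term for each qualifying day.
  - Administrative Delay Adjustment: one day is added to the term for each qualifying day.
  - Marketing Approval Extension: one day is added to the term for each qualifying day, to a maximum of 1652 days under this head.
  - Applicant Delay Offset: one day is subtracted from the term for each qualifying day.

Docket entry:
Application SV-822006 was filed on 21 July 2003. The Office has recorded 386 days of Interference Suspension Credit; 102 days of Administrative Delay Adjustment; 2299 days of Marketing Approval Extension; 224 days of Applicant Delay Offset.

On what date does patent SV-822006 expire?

October 18, 2028

Base term: filing date + 20 years → 21 July 2023.
Interference Suspension Credit: +386 days → 10 August 2024.
Administrative Delay Adjustment: +102 days → 20 November 2024.
Marketing Approval Extension: 2299 days claimed exceeds the 1652-day cap, so +1652 days → 30 May 2029.
Applicant Delay Offset: −224 days → 18 October 2028.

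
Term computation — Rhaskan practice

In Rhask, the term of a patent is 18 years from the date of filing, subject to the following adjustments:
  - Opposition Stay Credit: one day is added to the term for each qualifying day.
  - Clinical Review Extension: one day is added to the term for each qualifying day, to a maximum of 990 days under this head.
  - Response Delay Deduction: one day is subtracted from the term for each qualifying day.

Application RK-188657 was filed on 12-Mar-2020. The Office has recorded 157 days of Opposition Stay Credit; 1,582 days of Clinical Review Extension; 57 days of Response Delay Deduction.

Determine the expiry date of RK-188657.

2041-03-06

Base term: filing date + 18 years → 12 March 2038.
Opposition Stay Credit: +157 days → 16 August 2038.
Clinical Review Extension: 1582 days claimed exceeds the 990-day cap, so +990 days → 2 May 2041.
Response Delay Deduction: −57 days → 6 March 2041.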